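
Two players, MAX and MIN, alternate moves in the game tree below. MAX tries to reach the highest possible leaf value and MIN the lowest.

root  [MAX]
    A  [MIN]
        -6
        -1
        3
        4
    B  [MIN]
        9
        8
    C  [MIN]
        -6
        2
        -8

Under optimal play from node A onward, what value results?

A (MIN): min(-6, -1, 3, 4) = -6

-6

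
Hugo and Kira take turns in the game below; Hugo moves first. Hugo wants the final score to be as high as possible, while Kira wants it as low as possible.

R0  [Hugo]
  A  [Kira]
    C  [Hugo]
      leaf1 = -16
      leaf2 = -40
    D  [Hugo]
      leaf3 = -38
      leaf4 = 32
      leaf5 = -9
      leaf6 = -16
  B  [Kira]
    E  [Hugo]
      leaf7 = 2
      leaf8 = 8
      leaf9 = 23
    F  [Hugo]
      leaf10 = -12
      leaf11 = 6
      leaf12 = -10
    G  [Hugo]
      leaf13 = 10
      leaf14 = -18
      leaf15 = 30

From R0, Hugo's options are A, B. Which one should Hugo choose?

C (Hugo): max(-16, -40) = -16
D (Hugo): max(-38, 32, -9, -16) = 32
A (Kira): min(-16, 32) = -16
E (Hugo): max(2, 8, 23) = 23
F (Hugo): max(-12, 6, -10) = 6
G (Hugo): max(10, -18, 30) = 30
B (Kira): min(23, 6, 30) = 6
R0 (Hugo): max(-16, 6) = 6
Hugo at R0 wants the highest of {A=-16, B=6}, so chooses B.

B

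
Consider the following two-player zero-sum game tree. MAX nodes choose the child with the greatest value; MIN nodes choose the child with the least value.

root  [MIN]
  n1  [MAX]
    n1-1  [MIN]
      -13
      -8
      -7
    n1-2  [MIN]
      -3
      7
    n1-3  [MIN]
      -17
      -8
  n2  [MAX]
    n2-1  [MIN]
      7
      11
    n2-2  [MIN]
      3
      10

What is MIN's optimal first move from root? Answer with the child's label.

n1-1 (MIN): min(-13, -8, -7) = -13
n1-2 (MIN): min(-3, 7) = -3
n1-3 (MIN): min(-17, -8) = -17
n1 (MAX): max(-13, -3, -17) = -3
n2-1 (MIN): min(7, 11) = 7
n2-2 (MIN): min(3, 10) = 3
n2 (MAX): max(7, 3) = 7
root (MIN): min(-3, 7) = -3
MIN at root wants the lowest of {n1=-3, n2=7}, so chooses n1.

n1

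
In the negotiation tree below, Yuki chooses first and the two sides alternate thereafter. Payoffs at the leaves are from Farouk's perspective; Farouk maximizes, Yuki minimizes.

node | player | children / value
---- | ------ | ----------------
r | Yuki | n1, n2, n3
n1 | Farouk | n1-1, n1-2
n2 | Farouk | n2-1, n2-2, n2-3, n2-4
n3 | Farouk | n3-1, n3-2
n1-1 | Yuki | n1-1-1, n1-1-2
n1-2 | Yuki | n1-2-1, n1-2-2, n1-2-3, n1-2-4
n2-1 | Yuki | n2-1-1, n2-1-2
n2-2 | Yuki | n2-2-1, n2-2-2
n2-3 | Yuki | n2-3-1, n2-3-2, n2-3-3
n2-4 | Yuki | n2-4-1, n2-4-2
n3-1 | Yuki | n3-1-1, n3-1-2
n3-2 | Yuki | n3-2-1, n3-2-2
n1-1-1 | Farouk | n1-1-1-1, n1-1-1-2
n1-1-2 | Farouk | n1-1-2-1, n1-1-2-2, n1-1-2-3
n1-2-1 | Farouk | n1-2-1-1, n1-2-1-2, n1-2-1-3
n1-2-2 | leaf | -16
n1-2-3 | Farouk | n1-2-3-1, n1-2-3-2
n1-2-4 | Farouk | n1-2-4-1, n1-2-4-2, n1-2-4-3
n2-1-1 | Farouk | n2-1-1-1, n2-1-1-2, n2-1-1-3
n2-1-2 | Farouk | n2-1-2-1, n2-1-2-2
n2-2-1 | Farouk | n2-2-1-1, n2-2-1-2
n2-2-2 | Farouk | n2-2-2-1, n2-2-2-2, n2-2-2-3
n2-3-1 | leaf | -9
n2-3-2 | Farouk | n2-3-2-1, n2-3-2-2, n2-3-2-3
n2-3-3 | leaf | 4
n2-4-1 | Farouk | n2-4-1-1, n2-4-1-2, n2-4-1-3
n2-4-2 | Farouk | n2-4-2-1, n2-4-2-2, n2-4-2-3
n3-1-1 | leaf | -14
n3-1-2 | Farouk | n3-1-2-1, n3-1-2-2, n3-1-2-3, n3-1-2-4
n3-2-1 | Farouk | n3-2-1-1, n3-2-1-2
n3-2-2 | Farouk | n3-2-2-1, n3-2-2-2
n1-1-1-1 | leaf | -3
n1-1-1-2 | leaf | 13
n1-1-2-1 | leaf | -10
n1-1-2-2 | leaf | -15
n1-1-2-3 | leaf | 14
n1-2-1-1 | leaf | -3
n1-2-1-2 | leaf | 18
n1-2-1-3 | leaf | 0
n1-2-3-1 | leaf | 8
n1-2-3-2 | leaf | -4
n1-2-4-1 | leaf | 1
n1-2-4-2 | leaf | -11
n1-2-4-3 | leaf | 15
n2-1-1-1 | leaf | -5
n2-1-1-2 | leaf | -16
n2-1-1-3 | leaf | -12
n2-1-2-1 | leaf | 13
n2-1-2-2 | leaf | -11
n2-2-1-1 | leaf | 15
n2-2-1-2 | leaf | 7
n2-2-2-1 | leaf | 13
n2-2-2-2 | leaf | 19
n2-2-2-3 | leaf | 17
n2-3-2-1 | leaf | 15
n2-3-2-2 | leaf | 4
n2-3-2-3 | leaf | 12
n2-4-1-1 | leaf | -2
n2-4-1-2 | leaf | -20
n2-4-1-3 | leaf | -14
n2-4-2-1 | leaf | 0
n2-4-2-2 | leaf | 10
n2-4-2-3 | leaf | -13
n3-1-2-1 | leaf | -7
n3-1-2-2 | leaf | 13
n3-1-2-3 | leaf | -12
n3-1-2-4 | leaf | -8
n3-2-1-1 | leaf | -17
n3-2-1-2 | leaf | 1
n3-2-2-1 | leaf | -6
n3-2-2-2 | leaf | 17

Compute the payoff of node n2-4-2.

10

n2-4-2 (Farouk): max(0, 10, -13) = 10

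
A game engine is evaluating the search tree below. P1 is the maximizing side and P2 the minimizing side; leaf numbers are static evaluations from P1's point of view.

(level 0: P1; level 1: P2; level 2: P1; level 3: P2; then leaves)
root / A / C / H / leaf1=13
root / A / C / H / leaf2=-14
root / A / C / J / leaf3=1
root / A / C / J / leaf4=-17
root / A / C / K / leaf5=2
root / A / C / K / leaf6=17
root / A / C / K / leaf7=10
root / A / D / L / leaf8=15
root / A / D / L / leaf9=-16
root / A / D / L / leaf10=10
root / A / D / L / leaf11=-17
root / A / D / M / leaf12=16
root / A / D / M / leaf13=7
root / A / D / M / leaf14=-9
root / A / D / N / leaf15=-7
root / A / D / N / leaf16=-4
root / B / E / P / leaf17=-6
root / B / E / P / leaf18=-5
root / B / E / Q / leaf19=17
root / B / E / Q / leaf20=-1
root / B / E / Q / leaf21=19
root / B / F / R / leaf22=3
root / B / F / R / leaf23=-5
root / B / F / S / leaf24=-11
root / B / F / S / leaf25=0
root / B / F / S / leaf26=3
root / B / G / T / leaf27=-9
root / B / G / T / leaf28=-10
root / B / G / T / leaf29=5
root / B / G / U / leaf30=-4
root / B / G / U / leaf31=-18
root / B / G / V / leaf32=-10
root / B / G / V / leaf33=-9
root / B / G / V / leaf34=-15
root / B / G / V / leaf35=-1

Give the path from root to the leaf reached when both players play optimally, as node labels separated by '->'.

H (P2): min(13, -14) = -14
J (P2): min(1, -17) = -17
K (P2): min(2, 17, 10) = 2
C (P1): max(-14, -17, 2) = 2
L (P2): min(15, -16, 10, -17) = -17
M (P2): min(16, 7, -9) = -9
N (P2): min(-7, -4) = -7
D (P1): max(-17, -9, -7) = -7
A (P2): min(2, -7) = -7
P (P2): min(-6, -5) = -6
Q (P2): min(17, -1, 19) = -1
E (P1): max(-6, -1) = -1
R (P2): min(3, -5) = -5
S (P2): min(-11, 0, 3) = -11
F (P1): max(-5, -11) = -5
T (P2): min(-9, -10, 5) = -10
U (P2): min(-4, -18) = -18
V (P2): min(-10, -9, -15, -1) = -15
G (P1): max(-10, -18, -15) = -10
B (P2): min(-1, -5, -10) = -10
root (P1): max(-7, -10) = -7
At root, P1 picks A (highest: -7).
At A, P2 picks D (lowest: -7).
At D, P1 picks N (highest: -7).
At N, P2 picks leaf15 (lowest: -7).
Terminal value -7.

root -> A -> D -> N -> leaf15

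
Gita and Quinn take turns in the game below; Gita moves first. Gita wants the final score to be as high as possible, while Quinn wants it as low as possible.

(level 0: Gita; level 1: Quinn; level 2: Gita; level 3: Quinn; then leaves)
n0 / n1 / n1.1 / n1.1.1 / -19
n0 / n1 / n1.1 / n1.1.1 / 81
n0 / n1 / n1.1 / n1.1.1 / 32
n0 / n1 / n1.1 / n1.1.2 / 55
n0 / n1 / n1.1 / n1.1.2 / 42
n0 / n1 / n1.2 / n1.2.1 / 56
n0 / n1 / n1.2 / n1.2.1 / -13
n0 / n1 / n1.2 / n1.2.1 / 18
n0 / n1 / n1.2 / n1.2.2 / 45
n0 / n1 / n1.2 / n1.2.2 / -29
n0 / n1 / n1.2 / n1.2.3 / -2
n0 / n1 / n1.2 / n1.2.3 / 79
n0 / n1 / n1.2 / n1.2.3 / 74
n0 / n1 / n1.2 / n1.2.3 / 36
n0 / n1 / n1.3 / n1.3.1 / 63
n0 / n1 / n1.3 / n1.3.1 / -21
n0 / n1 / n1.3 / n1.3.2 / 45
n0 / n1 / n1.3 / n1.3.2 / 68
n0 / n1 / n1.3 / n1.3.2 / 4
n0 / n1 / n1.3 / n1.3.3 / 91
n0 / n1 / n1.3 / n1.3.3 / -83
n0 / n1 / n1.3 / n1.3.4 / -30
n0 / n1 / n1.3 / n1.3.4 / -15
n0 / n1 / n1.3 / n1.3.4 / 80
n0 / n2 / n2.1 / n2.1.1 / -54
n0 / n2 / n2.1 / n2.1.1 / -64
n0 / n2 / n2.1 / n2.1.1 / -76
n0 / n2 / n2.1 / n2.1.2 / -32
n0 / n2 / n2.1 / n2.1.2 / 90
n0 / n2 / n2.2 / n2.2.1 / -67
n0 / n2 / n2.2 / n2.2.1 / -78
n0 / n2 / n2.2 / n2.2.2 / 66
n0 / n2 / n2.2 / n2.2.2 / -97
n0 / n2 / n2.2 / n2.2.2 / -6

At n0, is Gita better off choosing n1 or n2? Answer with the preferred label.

n1

n1.1.1 (Quinn): min(-19, 81, 32) = -19
n1.1.2 (Quinn): min(55, 42) = 42
n1.1 (Gita): max(-19, 42) = 42
n1.2.1 (Quinn): min(56, -13, 18) = -13
n1.2.2 (Quinn): min(45, -29) = -29
n1.2.3 (Quinn): min(-2, 79, 74, 36) = -2
n1.2 (Gita): max(-13, -29, -2) = -2
n1.3.1 (Quinn): min(63, -21) = -21
n1.3.2 (Quinn): min(45, 68, 4) = 4
n1.3.3 (Quinn): min(91, -83) = -83
n1.3.4 (Quinn): min(-30, -15, 80) = -30
n1.3 (Gita): max(-21, 4, -83, -30) = 4
n1 (Quinn): min(42, -2, 4) = -2
n2.1.1 (Quinn): min(-54, -64, -76) = -76
n2.1.2 (Quinn): min(-32, 90) = -32
n2.1 (Gita): max(-76, -32) = -32
n2.2.1 (Quinn): min(-67, -78) = -78
n2.2.2 (Quinn): min(66, -97, -6) = -97
n2.2 (Gita): max(-78, -97) = -78
n2 (Quinn): min(-32, -78) = -78
Gita prefers the higher value; n1=-2, n2=-78. n1 is better since -2 > -78.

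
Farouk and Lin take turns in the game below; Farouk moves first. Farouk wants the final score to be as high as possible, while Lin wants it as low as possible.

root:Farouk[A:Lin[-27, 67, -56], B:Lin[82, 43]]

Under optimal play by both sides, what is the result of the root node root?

43

A (Lin): min(-27, 67, -56) = -56
B (Lin): min(82, 43) = 43
root (Farouk): max(-56, 43) = 43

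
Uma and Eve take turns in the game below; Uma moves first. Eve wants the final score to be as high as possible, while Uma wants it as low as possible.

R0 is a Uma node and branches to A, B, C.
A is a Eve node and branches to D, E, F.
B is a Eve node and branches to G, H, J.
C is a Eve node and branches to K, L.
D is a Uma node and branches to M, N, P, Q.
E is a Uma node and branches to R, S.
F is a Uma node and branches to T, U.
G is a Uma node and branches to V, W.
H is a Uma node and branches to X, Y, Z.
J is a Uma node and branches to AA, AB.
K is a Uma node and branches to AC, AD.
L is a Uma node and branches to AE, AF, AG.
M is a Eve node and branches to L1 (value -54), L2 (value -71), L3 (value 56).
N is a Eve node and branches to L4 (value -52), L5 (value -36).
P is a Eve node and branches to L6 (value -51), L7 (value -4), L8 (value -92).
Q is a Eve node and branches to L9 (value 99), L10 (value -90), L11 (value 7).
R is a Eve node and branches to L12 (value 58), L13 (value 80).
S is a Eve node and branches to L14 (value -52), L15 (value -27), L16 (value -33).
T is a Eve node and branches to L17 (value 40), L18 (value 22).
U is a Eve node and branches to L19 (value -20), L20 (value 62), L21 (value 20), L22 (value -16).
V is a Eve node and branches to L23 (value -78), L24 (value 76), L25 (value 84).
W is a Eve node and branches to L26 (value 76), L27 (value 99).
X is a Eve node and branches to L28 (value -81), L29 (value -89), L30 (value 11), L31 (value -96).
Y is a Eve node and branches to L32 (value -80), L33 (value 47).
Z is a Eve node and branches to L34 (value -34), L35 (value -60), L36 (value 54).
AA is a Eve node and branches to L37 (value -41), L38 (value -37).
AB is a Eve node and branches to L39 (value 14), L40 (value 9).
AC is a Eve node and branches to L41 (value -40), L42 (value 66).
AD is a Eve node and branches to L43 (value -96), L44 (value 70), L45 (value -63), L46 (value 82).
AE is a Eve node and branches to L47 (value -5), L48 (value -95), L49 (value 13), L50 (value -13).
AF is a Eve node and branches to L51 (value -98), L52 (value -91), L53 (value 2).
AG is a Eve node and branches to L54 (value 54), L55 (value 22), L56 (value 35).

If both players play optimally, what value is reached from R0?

40

M (Eve): max(-54, -71, 56) = 56
N (Eve): max(-52, -36) = -36
P (Eve): max(-51, -4, -92) = -4
Q (Eve): max(99, -90, 7) = 99
D (Uma): min(56, -36, -4, 99) = -36
R (Eve): max(58, 80) = 80
S (Eve): max(-52, -27, -33) = -27
E (Uma): min(80, -27) = -27
T (Eve): max(40, 22) = 40
U (Eve): max(-20, 62, 20, -16) = 62
F (Uma): min(40, 62) = 40
A (Eve): max(-36, -27, 40) = 40
V (Eve): max(-78, 76, 84) = 84
W (Eve): max(76, 99) = 99
G (Uma): min(84, 99) = 84
X (Eve): max(-81, -89, 11, -96) = 11
Y (Eve): max(-80, 47) = 47
Z (Eve): max(-34, -60, 54) = 54
H (Uma): min(11, 47, 54) = 11
AA (Eve): max(-41, -37) = -37
AB (Eve): max(14, 9) = 14
J (Uma): min(-37, 14) = -37
B (Eve): max(84, 11, -37) = 84
AC (Eve): max(-40, 66) = 66
AD (Eve): max(-96, 70, -63, 82) = 82
K (Uma): min(66, 82) = 66
AE (Eve): max(-5, -95, 13, -13) = 13
AF (Eve): max(-98, -91, 2) = 2
AG (Eve): max(54, 22, 35) = 54
L (Uma): min(13, 2, 54) = 2
C (Eve): max(66, 2) = 66
R0 (Uma): min(40, 84, 66) = 40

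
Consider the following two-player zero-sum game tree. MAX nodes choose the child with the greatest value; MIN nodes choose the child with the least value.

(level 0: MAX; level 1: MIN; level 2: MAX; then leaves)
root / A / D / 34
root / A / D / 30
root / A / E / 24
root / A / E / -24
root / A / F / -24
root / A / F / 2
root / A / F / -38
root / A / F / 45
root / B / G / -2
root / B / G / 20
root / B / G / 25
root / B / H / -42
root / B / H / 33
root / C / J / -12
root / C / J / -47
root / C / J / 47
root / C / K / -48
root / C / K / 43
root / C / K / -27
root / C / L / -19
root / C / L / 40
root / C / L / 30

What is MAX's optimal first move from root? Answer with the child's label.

C

D (MAX): max(34, 30) = 34
E (MAX): max(24, -24) = 24
F (MAX): max(-24, 2, -38, 45) = 45
A (MIN): min(34, 24, 45) = 24
G (MAX): max(-2, 20, 25) = 25
H (MAX): max(-42, 33) = 33
B (MIN): min(25, 33) = 25
J (MAX): max(-12, -47, 47) = 47
K (MAX): max(-48, 43, -27) = 43
L (MAX): max(-19, 40, 30) = 40
C (MIN): min(47, 43, 40) = 40
root (MAX): max(24, 25, 40) = 40
MAX at root wants the highest of {A=24, B=25, C=40}, so chooses C.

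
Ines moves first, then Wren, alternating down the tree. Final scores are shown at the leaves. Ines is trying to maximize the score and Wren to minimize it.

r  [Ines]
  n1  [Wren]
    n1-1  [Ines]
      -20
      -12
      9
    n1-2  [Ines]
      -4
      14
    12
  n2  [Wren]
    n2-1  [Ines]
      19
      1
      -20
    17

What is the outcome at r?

17

n1-1 (Ines): max(-20, -12, 9) = 9
n1-2 (Ines): max(-4, 14) = 14
n1 (Wren): min(9, 14, 12) = 9
n2-1 (Ines): max(19, 1, -20) = 19
n2 (Wren): min(19, 17) = 17
r (Ines): max(9, 17) = 17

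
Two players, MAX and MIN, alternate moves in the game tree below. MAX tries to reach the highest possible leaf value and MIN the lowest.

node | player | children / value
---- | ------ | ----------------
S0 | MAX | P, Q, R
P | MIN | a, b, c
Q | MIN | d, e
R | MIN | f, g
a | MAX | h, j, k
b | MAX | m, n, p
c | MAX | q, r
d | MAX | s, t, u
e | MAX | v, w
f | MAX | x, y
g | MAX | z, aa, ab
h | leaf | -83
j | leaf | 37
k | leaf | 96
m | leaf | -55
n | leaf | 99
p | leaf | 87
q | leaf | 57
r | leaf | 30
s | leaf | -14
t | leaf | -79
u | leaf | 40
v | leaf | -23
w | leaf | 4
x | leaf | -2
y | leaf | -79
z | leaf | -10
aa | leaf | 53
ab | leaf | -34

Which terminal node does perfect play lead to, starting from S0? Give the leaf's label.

q

a (MAX): max(-83, 37, 96) = 96
b (MAX): max(-55, 99, 87) = 99
c (MAX): max(57, 30) = 57
P (MIN): min(96, 99, 57) = 57
d (MAX): max(-14, -79, 40) = 40
e (MAX): max(-23, 4) = 4
Q (MIN): min(40, 4) = 4
f (MAX): max(-2, -79) = -2
g (MAX): max(-10, 53, -34) = 53
R (MIN): min(-2, 53) = -2
S0 (MAX): max(57, 4, -2) = 57
At S0, MAX picks P (highest: 57).
At P, MIN picks c (lowest: 57).
At c, MAX picks q (highest: 57).
Terminal value 57.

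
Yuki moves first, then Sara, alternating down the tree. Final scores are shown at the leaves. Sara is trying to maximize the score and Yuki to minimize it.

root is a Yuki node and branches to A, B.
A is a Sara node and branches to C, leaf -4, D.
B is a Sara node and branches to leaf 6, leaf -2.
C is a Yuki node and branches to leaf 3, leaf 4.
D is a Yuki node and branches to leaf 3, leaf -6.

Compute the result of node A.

3

C (Yuki): min(3, 4) = 3
D (Yuki): min(3, -6) = -6
A (Sara): max(3, -4, -6) = 3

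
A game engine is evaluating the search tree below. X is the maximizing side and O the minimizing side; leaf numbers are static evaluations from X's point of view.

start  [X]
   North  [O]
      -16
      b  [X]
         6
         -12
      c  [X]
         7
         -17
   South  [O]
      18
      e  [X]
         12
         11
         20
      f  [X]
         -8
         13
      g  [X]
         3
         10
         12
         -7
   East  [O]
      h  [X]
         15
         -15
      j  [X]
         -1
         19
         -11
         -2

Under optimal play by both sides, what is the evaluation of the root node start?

b (X): max(6, -12) = 6
c (X): max(7, -17) = 7
North (O): min(-16, 6, 7) = -16
e (X): max(12, 11, 20) = 20
f (X): max(-8, 13) = 13
g (X): max(3, 10, 12, -7) = 12
South (O): min(18, 20, 13, 12) = 12
h (X): max(15, -15) = 15
j (X): max(-1, 19, -11, -2) = 19
East (O): min(15, 19) = 15
start (X): max(-16, 12, 15) = 15

15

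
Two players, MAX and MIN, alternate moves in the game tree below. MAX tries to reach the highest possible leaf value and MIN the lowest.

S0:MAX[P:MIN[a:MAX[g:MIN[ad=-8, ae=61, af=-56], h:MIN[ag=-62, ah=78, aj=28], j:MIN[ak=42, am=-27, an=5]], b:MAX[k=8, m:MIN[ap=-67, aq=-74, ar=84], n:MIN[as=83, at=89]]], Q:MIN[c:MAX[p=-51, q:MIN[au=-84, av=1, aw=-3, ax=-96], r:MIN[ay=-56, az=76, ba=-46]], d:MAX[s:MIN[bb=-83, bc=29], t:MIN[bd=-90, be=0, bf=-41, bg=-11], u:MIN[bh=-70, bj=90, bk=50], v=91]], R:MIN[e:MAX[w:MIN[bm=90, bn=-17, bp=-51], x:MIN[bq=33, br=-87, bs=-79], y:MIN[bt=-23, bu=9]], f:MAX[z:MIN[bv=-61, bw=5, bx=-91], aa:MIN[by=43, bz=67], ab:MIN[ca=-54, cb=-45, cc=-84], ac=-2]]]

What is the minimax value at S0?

-23

g (MIN): min(-8, 61, -56) = -56
h (MIN): min(-62, 78, 28) = -62
j (MIN): min(42, -27, 5) = -27
a (MAX): max(-56, -62, -27) = -27
m (MIN): min(-67, -74, 84) = -74
n (MIN): min(83, 89) = 83
b (MAX): max(8, -74, 83) = 83
P (MIN): min(-27, 83) = -27
q (MIN): min(-84, 1, -3, -96) = -96
r (MIN): min(-56, 76, -46) = -56
c (MAX): max(-51, -96, -56) = -51
s (MIN): min(-83, 29) = -83
t (MIN): min(-90, 0, -41, -11) = -90
u (MIN): min(-70, 90, 50) = -70
d (MAX): max(-83, -90, -70, 91) = 91
Q (MIN): min(-51, 91) = -51
w (MIN): min(90, -17, -51) = -51
x (MIN): min(33, -87, -79) = -87
y (MIN): min(-23, 9) = -23
e (MAX): max(-51, -87, -23) = -23
z (MIN): min(-61, 5, -91) = -91
aa (MIN): min(43, 67) = 43
ab (MIN): min(-54, -45, -84) = -84
f (MAX): max(-91, 43, -84, -2) = 43
R (MIN): min(-23, 43) = -23
S0 (MAX): max(-27, -51, -23) = -23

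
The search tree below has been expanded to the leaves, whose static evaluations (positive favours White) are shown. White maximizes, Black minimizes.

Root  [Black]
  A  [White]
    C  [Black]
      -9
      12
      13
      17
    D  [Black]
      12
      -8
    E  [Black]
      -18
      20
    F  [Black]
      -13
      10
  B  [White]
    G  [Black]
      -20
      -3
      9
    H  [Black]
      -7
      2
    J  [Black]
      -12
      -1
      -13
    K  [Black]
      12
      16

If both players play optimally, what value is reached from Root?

C (Black): min(-9, 12, 13, 17) = -9
D (Black): min(12, -8) = -8
E (Black): min(-18, 20) = -18
F (Black): min(-13, 10) = -13
A (White): max(-9, -8, -18, -13) = -8
G (Black): min(-20, -3, 9) = -20
H (Black): min(-7, 2) = -7
J (Black): min(-12, -1, -13) = -13
K (Black): min(12, 16) = 12
B (White): max(-20, -7, -13, 12) = 12
Root (Black): min(-8, 12) = -8

-8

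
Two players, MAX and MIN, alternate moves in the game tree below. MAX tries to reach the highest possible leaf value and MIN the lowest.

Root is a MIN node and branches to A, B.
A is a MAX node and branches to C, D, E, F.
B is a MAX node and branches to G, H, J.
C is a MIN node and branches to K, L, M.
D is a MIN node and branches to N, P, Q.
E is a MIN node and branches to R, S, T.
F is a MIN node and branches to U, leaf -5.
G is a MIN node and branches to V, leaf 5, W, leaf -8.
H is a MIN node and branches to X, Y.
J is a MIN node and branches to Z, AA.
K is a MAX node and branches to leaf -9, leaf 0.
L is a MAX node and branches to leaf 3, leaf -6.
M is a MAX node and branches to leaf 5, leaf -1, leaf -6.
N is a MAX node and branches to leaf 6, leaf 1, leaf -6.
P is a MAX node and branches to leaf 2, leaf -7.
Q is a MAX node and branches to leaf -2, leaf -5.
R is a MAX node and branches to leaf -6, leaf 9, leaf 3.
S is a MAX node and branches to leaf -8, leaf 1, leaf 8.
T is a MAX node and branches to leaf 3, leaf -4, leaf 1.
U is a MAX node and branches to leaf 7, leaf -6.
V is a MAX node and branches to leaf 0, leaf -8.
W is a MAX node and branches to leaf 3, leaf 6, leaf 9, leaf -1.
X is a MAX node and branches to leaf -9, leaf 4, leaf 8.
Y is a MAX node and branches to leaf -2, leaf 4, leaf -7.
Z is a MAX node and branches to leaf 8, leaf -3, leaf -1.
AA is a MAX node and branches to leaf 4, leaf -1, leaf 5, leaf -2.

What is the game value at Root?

3

K (MAX): max(-9, 0) = 0
L (MAX): max(3, -6) = 3
M (MAX): max(5, -1, -6) = 5
C (MIN): min(0, 3, 5) = 0
N (MAX): max(6, 1, -6) = 6
P (MAX): max(2, -7) = 2
Q (MAX): max(-2, -5) = -2
D (MIN): min(6, 2, -2) = -2
R (MAX): max(-6, 9, 3) = 9
S (MAX): max(-8, 1, 8) = 8
T (MAX): max(3, -4, 1) = 3
E (MIN): min(9, 8, 3) = 3
U (MAX): max(7, -6) = 7
F (MIN): min(7, -5) = -5
A (MAX): max(0, -2, 3, -5) = 3
V (MAX): max(0, -8) = 0
W (MAX): max(3, 6, 9, -1) = 9
G (MIN): min(0, 5, 9, -8) = -8
X (MAX): max(-9, 4, 8) = 8
Y (MAX): max(-2, 4, -7) = 4
H (MIN): min(8, 4) = 4
Z (MAX): max(8, -3, -1) = 8
AA (MAX): max(4, -1, 5, -2) = 5
J (MIN): min(8, 5) = 5
B (MAX): max(-8, 4, 5) = 5
Root (MIN): min(3, 5) = 3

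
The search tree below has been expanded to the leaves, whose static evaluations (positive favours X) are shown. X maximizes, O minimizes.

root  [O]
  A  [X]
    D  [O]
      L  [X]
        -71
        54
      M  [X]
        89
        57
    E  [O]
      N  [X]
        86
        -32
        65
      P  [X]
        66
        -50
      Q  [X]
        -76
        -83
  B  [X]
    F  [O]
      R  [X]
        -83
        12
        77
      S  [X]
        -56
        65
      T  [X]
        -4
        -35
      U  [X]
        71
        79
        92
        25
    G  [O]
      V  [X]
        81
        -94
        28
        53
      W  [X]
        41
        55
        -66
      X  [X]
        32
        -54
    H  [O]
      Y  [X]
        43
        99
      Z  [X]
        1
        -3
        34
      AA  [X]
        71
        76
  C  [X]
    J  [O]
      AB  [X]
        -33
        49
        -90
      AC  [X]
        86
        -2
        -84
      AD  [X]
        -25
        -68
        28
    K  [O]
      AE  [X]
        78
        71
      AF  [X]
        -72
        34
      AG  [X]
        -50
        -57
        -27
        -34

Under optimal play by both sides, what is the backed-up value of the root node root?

28

L (X): max(-71, 54) = 54
M (X): max(89, 57) = 89
D (O): min(54, 89) = 54
N (X): max(86, -32, 65) = 86
P (X): max(66, -50) = 66
Q (X): max(-76, -83) = -76
E (O): min(86, 66, -76) = -76
A (X): max(54, -76) = 54
R (X): max(-83, 12, 77) = 77
S (X): max(-56, 65) = 65
T (X): max(-4, -35) = -4
U (X): max(71, 79, 92, 25) = 92
F (O): min(77, 65, -4, 92) = -4
V (X): max(81, -94, 28, 53) = 81
W (X): max(41, 55, -66) = 55
X (X): max(32, -54) = 32
G (O): min(81, 55, 32) = 32
Y (X): max(43, 99) = 99
Z (X): max(1, -3, 34) = 34
AA (X): max(71, 76) = 76
H (O): min(99, 34, 76) = 34
B (X): max(-4, 32, 34) = 34
AB (X): max(-33, 49, -90) = 49
AC (X): max(86, -2, -84) = 86
AD (X): max(-25, -68, 28) = 28
J (O): min(49, 86, 28) = 28
AE (X): max(78, 71) = 78
AF (X): max(-72, 34) = 34
AG (X): max(-50, -57, -27, -34) = -27
K (O): min(78, 34, -27) = -27
C (X): max(28, -27) = 28
root (O): min(54, 34, 28) = 28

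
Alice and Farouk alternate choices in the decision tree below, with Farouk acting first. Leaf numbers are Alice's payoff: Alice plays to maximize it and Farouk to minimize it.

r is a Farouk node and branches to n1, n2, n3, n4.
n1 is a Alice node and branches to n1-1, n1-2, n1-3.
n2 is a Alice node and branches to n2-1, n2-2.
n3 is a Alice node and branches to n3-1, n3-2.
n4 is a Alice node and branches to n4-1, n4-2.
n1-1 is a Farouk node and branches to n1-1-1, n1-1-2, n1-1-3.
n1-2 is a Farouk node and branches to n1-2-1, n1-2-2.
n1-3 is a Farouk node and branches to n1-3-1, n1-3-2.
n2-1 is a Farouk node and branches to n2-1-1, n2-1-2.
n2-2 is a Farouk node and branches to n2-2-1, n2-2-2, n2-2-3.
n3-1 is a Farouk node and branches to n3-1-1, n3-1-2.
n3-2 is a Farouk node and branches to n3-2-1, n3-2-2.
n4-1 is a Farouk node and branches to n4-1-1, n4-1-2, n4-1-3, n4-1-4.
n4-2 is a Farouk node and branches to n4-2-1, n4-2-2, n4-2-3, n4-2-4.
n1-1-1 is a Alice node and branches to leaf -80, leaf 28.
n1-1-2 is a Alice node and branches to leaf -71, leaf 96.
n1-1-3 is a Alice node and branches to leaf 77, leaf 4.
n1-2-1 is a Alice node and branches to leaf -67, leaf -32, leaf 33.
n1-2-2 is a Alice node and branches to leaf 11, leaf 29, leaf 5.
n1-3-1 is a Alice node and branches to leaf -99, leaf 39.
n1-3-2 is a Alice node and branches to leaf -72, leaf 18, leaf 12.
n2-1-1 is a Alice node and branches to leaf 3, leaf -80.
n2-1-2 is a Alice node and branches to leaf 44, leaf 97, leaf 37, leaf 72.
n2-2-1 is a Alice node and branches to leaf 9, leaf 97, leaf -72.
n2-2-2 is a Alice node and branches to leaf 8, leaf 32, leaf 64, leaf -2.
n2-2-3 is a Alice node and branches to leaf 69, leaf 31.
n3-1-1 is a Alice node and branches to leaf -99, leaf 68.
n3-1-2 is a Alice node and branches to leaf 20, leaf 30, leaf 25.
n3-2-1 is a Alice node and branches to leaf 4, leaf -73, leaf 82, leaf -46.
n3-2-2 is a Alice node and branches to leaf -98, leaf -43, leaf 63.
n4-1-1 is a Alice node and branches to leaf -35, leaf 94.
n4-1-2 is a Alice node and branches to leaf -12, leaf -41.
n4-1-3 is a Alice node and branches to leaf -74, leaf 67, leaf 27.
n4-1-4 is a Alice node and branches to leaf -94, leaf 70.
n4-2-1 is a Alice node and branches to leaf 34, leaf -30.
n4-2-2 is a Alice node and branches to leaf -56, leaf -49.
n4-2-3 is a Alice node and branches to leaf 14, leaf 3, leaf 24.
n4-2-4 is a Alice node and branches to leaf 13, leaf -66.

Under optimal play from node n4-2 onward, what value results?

-49

n4-2-1 (Alice): max(34, -30) = 34
n4-2-2 (Alice): max(-56, -49) = -49
n4-2-3 (Alice): max(14, 3, 24) = 24
n4-2-4 (Alice): max(13, -66) = 13
n4-2 (Farouk): min(34, -49, 24, 13) = -49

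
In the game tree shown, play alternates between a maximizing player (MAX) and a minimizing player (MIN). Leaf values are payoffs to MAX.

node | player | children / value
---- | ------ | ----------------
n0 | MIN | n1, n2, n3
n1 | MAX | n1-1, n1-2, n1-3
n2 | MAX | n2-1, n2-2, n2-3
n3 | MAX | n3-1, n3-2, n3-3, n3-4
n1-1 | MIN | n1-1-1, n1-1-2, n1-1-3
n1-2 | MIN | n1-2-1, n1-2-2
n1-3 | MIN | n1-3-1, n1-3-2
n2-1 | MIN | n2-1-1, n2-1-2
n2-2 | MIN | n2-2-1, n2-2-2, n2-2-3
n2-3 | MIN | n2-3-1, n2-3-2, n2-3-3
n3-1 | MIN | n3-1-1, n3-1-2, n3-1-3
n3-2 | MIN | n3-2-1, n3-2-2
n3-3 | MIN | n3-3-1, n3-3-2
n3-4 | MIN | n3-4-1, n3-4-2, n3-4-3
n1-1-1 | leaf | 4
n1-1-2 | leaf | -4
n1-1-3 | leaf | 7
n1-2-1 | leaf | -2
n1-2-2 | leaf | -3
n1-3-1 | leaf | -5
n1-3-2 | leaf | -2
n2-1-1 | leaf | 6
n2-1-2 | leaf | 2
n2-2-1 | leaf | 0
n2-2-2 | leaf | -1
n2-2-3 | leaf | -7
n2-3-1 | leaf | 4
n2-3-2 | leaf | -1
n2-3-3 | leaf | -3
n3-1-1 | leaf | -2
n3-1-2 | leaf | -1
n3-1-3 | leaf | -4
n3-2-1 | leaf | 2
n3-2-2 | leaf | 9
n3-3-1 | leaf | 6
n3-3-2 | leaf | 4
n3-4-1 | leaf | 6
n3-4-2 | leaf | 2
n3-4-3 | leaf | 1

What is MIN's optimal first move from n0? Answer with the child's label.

n1-1 (MIN): min(4, -4, 7) = -4
n1-2 (MIN): min(-2, -3) = -3
n1-3 (MIN): min(-5, -2) = -5
n1 (MAX): max(-4, -3, -5) = -3
n2-1 (MIN): min(6, 2) = 2
n2-2 (MIN): min(0, -1, -7) = -7
n2-3 (MIN): min(4, -1, -3) = -3
n2 (MAX): max(2, -7, -3) = 2
n3-1 (MIN): min(-2, -1, -4) = -4
n3-2 (MIN): min(2, 9) = 2
n3-3 (MIN): min(6, 4) = 4
n3-4 (MIN): min(6, 2, 1) = 1
n3 (MAX): max(-4, 2, 4, 1) = 4
n0 (MIN): min(-3, 2, 4) = -3
MIN at n0 wants the lowest of {n1=-3, n2=2, n3=4}, so chooses n1.

n1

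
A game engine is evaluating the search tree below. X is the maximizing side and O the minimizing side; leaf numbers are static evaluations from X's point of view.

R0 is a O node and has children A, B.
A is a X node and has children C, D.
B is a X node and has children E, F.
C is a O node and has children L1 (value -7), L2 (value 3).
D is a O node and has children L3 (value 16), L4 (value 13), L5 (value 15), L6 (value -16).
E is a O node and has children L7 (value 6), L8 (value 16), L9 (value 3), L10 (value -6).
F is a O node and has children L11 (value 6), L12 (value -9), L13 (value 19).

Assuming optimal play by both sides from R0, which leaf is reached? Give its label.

C (O): min(-7, 3) = -7
D (O): min(16, 13, 15, -16) = -16
A (X): max(-7, -16) = -7
E (O): min(6, 16, 3, -6) = -6
F (O): min(6, -9, 19) = -9
B (X): max(-6, -9) = -6
R0 (O): min(-7, -6) = -7
At R0, O picks A (lowest: -7).
At A, X picks C (highest: -7).
At C, O picks L1 (lowest: -7).
Terminal value -7.

L1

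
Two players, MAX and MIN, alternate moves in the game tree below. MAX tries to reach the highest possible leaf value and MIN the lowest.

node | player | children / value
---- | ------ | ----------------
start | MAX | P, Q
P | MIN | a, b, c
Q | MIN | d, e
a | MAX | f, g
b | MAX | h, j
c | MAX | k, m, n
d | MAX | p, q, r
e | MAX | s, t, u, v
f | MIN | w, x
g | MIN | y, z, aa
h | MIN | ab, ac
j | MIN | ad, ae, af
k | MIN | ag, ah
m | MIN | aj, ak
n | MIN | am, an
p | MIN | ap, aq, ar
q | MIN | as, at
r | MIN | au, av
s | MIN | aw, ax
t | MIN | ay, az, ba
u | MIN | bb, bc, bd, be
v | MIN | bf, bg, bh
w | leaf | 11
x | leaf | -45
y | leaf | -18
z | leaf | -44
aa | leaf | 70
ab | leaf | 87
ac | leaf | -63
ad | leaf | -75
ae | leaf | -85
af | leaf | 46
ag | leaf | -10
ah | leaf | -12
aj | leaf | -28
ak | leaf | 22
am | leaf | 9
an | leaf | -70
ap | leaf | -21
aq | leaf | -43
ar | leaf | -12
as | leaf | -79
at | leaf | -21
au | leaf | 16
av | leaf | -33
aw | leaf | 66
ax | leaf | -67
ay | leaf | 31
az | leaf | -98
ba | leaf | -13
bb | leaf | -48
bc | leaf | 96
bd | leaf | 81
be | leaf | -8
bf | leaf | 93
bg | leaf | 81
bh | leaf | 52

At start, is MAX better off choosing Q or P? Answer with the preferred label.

Q

p (MIN): min(-21, -43, -12) = -43
q (MIN): min(-79, -21) = -79
r (MIN): min(16, -33) = -33
d (MAX): max(-43, -79, -33) = -33
s (MIN): min(66, -67) = -67
t (MIN): min(31, -98, -13) = -98
u (MIN): min(-48, 96, 81, -8) = -48
v (MIN): min(93, 81, 52) = 52
e (MAX): max(-67, -98, -48, 52) = 52
Q (MIN): min(-33, 52) = -33
f (MIN): min(11, -45) = -45
g (MIN): min(-18, -44, 70) = -44
a (MAX): max(-45, -44) = -44
h (MIN): min(87, -63) = -63
j (MIN): min(-75, -85, 46) = -85
b (MAX): max(-63, -85) = -63
k (MIN): min(-10, -12) = -12
m (MIN): min(-28, 22) = -28
n (MIN): min(9, -70) = -70
c (MAX): max(-12, -28, -70) = -12
P (MIN): min(-44, -63, -12) = -63
MAX prefers the higher value; Q=-33, P=-63. Q is better since -33 > -63.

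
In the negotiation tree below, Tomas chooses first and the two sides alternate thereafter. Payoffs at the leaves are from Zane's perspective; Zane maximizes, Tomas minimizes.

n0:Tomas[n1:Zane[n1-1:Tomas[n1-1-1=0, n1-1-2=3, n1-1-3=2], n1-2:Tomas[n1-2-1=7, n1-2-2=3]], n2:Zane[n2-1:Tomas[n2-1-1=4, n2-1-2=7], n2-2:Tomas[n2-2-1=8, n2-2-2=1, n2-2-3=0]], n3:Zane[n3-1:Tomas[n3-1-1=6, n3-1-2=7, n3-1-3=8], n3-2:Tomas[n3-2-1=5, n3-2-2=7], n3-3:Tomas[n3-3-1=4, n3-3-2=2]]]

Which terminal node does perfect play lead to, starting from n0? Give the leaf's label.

n1-1 (Tomas): min(0, 3, 2) = 0
n1-2 (Tomas): min(7, 3) = 3
n1 (Zane): max(0, 3) = 3
n2-1 (Tomas): min(4, 7) = 4
n2-2 (Tomas): min(8, 1, 0) = 0
n2 (Zane): max(4, 0) = 4
n3-1 (Tomas): min(6, 7, 8) = 6
n3-2 (Tomas): min(5, 7) = 5
n3-3 (Tomas): min(4, 2) = 2
n3 (Zane): max(6, 5, 2) = 6
n0 (Tomas): min(3, 4, 6) = 3
At n0, Tomas picks n1 (lowest: 3).
At n1, Zane picks n1-2 (highest: 3).
At n1-2, Tomas picks n1-2-2 (lowest: 3).
Terminal value 3.

n1-2-2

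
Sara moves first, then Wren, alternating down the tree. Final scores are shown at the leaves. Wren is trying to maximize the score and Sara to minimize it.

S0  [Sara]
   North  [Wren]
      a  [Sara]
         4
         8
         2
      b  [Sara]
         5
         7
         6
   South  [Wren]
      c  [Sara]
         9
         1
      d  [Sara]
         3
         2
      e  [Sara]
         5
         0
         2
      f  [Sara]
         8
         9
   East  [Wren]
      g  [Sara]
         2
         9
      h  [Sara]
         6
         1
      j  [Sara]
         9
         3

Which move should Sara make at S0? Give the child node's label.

a (Sara): min(4, 8, 2) = 2
b (Sara): min(5, 7, 6) = 5
North (Wren): max(2, 5) = 5
c (Sara): min(9, 1) = 1
d (Sara): min(3, 2) = 2
e (Sara): min(5, 0, 2) = 0
f (Sara): min(8, 9) = 8
South (Wren): max(1, 2, 0, 8) = 8
g (Sara): min(2, 9) = 2
h (Sara): min(6, 1) = 1
j (Sara): min(9, 3) = 3
East (Wren): max(2, 1, 3) = 3
S0 (Sara): min(5, 8, 3) = 3
Sara at S0 wants the lowest of {North=5, South=8, East=3}, so chooses East.

East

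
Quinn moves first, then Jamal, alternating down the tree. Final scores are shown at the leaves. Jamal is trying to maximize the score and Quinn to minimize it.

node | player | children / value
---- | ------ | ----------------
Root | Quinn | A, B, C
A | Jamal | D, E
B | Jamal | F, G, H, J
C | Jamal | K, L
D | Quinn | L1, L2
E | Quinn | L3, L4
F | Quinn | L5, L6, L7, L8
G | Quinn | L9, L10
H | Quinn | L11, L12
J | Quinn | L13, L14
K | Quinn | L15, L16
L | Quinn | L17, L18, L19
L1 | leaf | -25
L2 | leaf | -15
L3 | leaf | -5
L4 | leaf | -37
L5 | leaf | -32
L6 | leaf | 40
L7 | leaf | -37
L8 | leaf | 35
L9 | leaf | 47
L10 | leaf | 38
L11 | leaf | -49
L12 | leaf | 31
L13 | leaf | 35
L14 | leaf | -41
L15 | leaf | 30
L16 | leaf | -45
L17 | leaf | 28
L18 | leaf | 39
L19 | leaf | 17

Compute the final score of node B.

38

F (Quinn): min(-32, 40, -37, 35) = -37
G (Quinn): min(47, 38) = 38
H (Quinn): min(-49, 31) = -49
J (Quinn): min(35, -41) = -41
B (Jamal): max(-37, 38, -49, -41) = 38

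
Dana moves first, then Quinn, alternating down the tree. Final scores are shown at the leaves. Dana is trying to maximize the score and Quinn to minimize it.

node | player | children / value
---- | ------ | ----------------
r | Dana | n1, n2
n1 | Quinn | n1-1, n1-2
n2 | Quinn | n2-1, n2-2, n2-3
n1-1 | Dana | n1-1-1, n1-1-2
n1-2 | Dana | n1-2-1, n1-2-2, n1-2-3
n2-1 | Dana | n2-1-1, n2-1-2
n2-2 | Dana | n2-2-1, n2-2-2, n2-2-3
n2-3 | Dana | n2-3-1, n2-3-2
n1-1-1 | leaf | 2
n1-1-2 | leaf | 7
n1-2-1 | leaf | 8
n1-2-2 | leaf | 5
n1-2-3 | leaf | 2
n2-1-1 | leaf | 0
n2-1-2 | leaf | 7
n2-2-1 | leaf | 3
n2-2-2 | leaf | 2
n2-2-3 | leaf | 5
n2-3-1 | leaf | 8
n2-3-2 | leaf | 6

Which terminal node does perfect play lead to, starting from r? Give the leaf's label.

n1-1-2

n1-1 (Dana): max(2, 7) = 7
n1-2 (Dana): max(8, 5, 2) = 8
n1 (Quinn): min(7, 8) = 7
n2-1 (Dana): max(0, 7) = 7
n2-2 (Dana): max(3, 2, 5) = 5
n2-3 (Dana): max(8, 6) = 8
n2 (Quinn): min(7, 5, 8) = 5
r (Dana): max(7, 5) = 7
At r, Dana picks n1 (highest: 7).
At n1, Quinn picks n1-1 (lowest: 7).
At n1-1, Dana picks n1-1-2 (highest: 7).
Terminal value 7.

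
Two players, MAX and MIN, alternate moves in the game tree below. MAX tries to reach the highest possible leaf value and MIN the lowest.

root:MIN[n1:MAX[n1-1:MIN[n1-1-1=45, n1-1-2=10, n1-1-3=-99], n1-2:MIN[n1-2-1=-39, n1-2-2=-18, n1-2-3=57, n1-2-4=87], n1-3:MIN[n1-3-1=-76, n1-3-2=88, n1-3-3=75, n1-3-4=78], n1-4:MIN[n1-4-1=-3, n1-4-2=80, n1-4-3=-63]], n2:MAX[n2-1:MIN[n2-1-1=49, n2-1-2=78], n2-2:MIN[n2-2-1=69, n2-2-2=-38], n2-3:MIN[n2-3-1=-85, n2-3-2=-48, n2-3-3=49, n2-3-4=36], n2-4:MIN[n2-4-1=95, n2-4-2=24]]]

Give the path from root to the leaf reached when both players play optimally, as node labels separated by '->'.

root -> n1 -> n1-2 -> n1-2-1

n1-1 (MIN): min(45, 10, -99) = -99
n1-2 (MIN): min(-39, -18, 57, 87) = -39
n1-3 (MIN): min(-76, 88, 75, 78) = -76
n1-4 (MIN): min(-3, 80, -63) = -63
n1 (MAX): max(-99, -39, -76, -63) = -39
n2-1 (MIN): min(49, 78) = 49
n2-2 (MIN): min(69, -38) = -38
n2-3 (MIN): min(-85, -48, 49, 36) = -85
n2-4 (MIN): min(95, 24) = 24
n2 (MAX): max(49, -38, -85, 24) = 49
root (MIN): min(-39, 49) = -39
At root, MIN picks n1 (lowest: -39).
At n1, MAX picks n1-2 (highest: -39).
At n1-2, MIN picks n1-2-1 (lowest: -39).
Terminal value -39.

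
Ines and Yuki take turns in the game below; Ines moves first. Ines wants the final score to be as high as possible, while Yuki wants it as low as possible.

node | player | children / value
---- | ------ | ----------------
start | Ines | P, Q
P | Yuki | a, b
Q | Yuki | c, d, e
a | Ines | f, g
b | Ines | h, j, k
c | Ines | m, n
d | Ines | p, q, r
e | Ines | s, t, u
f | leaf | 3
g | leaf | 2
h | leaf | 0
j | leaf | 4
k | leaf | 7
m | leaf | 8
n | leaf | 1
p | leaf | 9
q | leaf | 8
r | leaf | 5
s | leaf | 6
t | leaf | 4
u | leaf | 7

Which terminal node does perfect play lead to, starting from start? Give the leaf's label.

a (Ines): max(3, 2) = 3
b (Ines): max(0, 4, 7) = 7
P (Yuki): min(3, 7) = 3
c (Ines): max(8, 1) = 8
d (Ines): max(9, 8, 5) = 9
e (Ines): max(6, 4, 7) = 7
Q (Yuki): min(8, 9, 7) = 7
start (Ines): max(3, 7) = 7
At start, Ines picks Q (highest: 7).
At Q, Yuki picks e (lowest: 7).
At e, Ines picks u (highest: 7).
Terminal value 7.

u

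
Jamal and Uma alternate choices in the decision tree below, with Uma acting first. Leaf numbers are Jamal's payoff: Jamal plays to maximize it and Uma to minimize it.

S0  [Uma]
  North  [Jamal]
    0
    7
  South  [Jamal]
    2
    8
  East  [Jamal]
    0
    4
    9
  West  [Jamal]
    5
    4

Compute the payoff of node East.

East (Jamal): max(0, 4, 9) = 9

9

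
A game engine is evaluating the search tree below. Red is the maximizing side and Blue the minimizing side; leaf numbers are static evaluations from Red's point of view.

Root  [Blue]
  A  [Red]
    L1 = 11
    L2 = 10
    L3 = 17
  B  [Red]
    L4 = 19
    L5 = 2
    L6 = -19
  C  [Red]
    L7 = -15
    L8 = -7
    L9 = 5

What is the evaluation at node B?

B (Red): max(19, 2, -19) = 19

19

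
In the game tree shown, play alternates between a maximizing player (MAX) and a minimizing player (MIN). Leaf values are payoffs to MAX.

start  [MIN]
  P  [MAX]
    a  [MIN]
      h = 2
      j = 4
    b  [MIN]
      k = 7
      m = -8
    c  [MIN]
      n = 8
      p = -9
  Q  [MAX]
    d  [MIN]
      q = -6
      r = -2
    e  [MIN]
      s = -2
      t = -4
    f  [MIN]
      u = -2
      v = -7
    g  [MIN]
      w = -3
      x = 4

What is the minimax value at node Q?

-3

d (MIN): min(-6, -2) = -6
e (MIN): min(-2, -4) = -4
f (MIN): min(-2, -7) = -7
g (MIN): min(-3, 4) = -3
Q (MAX): max(-6, -4, -7, -3) = -3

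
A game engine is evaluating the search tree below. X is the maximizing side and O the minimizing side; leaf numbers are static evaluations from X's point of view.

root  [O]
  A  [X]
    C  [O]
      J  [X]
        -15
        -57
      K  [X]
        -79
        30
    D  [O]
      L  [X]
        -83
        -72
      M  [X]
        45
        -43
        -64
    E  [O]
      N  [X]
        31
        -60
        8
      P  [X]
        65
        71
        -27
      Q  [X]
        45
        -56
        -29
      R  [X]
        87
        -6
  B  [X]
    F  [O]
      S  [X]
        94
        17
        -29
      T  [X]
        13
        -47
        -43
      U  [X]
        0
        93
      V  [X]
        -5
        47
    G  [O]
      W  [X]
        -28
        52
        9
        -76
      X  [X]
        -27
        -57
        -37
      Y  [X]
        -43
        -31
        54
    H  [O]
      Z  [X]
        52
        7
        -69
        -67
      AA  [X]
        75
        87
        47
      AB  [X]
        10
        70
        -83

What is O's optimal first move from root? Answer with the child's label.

A

J (X): max(-15, -57) = -15
K (X): max(-79, 30) = 30
C (O): min(-15, 30) = -15
L (X): max(-83, -72) = -72
M (X): max(45, -43, -64) = 45
D (O): min(-72, 45) = -72
N (X): max(31, -60, 8) = 31
P (X): max(65, 71, -27) = 71
Q (X): max(45, -56, -29) = 45
R (X): max(87, -6) = 87
E (O): min(31, 71, 45, 87) = 31
A (X): max(-15, -72, 31) = 31
S (X): max(94, 17, -29) = 94
T (X): max(13, -47, -43) = 13
U (X): max(0, 93) = 93
V (X): max(-5, 47) = 47
F (O): min(94, 13, 93, 47) = 13
W (X): max(-28, 52, 9, -76) = 52
X (X): max(-27, -57, -37) = -27
Y (X): max(-43, -31, 54) = 54
G (O): min(52, -27, 54) = -27
Z (X): max(52, 7, -69, -67) = 52
AA (X): max(75, 87, 47) = 87
AB (X): max(10, 70, -83) = 70
H (O): min(52, 87, 70) = 52
B (X): max(13, -27, 52) = 52
root (O): min(31, 52) = 31
O at root wants the lowest of {A=31, B=52}, so chooses A.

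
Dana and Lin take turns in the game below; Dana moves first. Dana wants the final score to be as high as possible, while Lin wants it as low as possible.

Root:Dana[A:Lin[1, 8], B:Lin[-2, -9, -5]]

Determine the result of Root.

1

A (Lin): min(1, 8) = 1
B (Lin): min(-2, -9, -5) = -9
Root (Dana): max(1, -9) = 1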